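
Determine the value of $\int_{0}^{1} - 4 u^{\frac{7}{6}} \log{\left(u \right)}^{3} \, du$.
$\frac{31104}{28561}$

Consider the simpler parametrised integral
$$J(a) = \int_{0}^{1} - 4 u^{a} \, du = - \frac{4}{a + 1}.$$

Differentiating under the integral sign brings down a factor of $\ln u$:
$$\frac{dJ}{da} = \int_{0}^{1} - 4 u^{a} \log{\left(u \right)} \, du = \frac{4}{\left(a + 1\right)^{2}}.$$

Repeating $3$ times in total — each differentiation brings down another $\ln u$ — gives
$$\frac{d^{3}J}{da^{3}} = \int_{0}^{1} - 4 u^{a} \log{\left(u \right)}^{3} \, du = \frac{24}{\left(a + 1\right)^{4}},$$
and the integrand here is exactly the target integrand, so $I = \frac{24}{\left(a + 1\right)^{4}}$.

Setting $a = \frac{7}{6}$:
$$I = \frac{31104}{28561}.$$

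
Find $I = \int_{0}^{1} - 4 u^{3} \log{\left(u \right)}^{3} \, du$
$\frac{3}{32}$

Begin with the known integral
$$J(a) = \int_{0}^{1} - 4 u^{a} \, du = - \frac{4}{a + 1}.$$

Differentiating under the integral sign brings down a factor of $\ln u$:
$$\frac{dJ}{da} = \int_{0}^{1} - 4 u^{a} \log{\left(u \right)} \, du = \frac{4}{\left(a + 1\right)^{2}}.$$

Repeating $3$ times in total — each differentiation brings down another $\ln u$ — gives
$$\frac{d^{3}J}{da^{3}} = \int_{0}^{1} - 4 u^{a} \log{\left(u \right)}^{3} \, du = \frac{24}{\left(a + 1\right)^{4}},$$
and the integrand here is exactly the target integrand, so $I = \frac{24}{\left(a + 1\right)^{4}}$.

Setting $a = 3$:
$$I = \frac{3}{32}.$$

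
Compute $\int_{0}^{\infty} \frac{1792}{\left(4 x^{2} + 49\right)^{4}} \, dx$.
$\frac{20 \pi}{117649}$

Begin with the known result
$$J(a) = \int_{0}^{\infty} \frac{7}{a^{2} + x^{2}} \, dx = \frac{7 \pi}{2 a}.$$

Differentiating under the integral sign with respect to $a$,
$$\frac{dJ}{da} = \int_{0}^{\infty} - \frac{14 a}{\left(a^{2} + x^{2}\right)^{2}} \, dx = - \frac{7 \pi}{2 a^{2}},$$
so $\int_{0}^{\infty} \frac{7}{\left(a^{2} + x^{2}\right)^{2}} \, dx = \frac{7 \pi}{4 a^{3}}$.

Repeating — each differentiation of $1/(x^2+a^2)^j$ produces $-2ja/(x^2+a^2)^{j+1}$ — and dividing through by $-2ja$ at each step yields, after $3$ differentiations in total,
$$\int_{0}^{\infty} \frac{7}{\left(a^{2} + x^{2}\right)^{4}} \, dx = \frac{35 \pi}{32 a^{7}}.$$

Setting $a = \frac{7}{2}$:
$$I = \frac{20 \pi}{117649}.$$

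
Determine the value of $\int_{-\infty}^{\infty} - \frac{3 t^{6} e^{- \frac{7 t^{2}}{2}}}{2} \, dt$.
$- \frac{45 \sqrt{14} \sqrt{\pi}}{4802}$

Start from the elementary integral
$$J(a) = \int_{-\infty}^{\infty} - \frac{3 e^{- a t^{2}}}{2} \, dt = - \frac{3 \sqrt{\pi}}{2 \sqrt{a}}.$$

Differentiating under the integral sign brings down a factor of $(-t^2)$:
$$\frac{dJ}{da} = \int_{-\infty}^{\infty} \frac{3 t^{2} e^{- a t^{2}}}{2} \, dt = \frac{3 \sqrt{\pi}}{4 a^{\frac{3}{2}}}.$$

Repeating $3$ times in total — each differentiation brings down another $(-t^2)$ — gives
$$\frac{d^{3}J}{da^{3}} = \int_{-\infty}^{\infty} \frac{3 t^{6} e^{- a t^{2}}}{2} \, dt = \frac{45 \sqrt{\pi}}{16 a^{\frac{7}{2}}},$$
and the integrand here is $(-1)^{3}$ times the target integrand, so $I = (-1)^{3}\,\frac{d^{3}J}{da^{3}} = - \frac{45 \sqrt{\pi}}{16 a^{\frac{7}{2}}}$.

Setting $a = \frac{7}{2}$:
$$I = - \frac{45 \sqrt{14} \sqrt{\pi}}{4802}.$$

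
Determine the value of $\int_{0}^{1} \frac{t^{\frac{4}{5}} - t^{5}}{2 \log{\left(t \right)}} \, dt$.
$\log{\left(\frac{\sqrt{30}}{10} \right)}$

Consider the one-parameter family: let $I(a) = \int_{0}^{1} \frac{t^{\frac{4}{5}} - t^{a}}{2 \log{\left(t \right)}} \, dt$.

Since $\dfrac{\partial}{\partial a}\,t^{a} = t^{a} \ln t$, the $\ln t$ in the denominator cancels and
$$\frac{dI}{da} = \int_{0}^{1} - \frac{1}{2} t^{a} \, dt = - \frac{1}{2} \left[\frac{t^{a+1}}{a+1}\right]_0^1 = - \frac{1}{2 a + 2}.$$

Integrating with respect to $a$ gives $I(a) = - \frac{\log{\left(a + 1 \right)}}{2} - \frac{\log{\left(5 \right)}}{2} + \log{\left(3 \right)} + C$.

At $a = \frac{4}{5}$ the integrand is identically $0$, so $I(\frac{4}{5}) = 0$. The closed form gives $0$, hence $C = 0$.

Setting $a = 5$:
$$I = \log{\left(\frac{\sqrt{30}}{10} \right)}.$$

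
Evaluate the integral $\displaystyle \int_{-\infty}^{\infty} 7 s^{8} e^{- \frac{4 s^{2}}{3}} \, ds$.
$\frac{59535 \sqrt{3} \sqrt{\pi}}{8192}$

Consider the simpler parametrised integral
$$J(a) = \int_{-\infty}^{\infty} 7 e^{- a s^{2}} \, ds = \frac{7 \sqrt{\pi}}{\sqrt{a}}.$$

Differentiating under the integral sign brings down a factor of $(-s^2)$:
$$\frac{dJ}{da} = \int_{-\infty}^{\infty} - 7 s^{2} e^{- a s^{2}} \, ds = - \frac{7 \sqrt{\pi}}{2 a^{\frac{3}{2}}}.$$

Repeating $4$ times in total — each differentiation brings down another $(-s^2)$ — gives
$$\frac{d^{4}J}{da^{4}} = \int_{-\infty}^{\infty} 7 s^{8} e^{- a s^{2}} \, ds = \frac{735 \sqrt{\pi}}{16 a^{\frac{9}{2}}},$$
and the integrand here is exactly the target integrand, so $I = \frac{735 \sqrt{\pi}}{16 a^{\frac{9}{2}}}$.

Setting $a = \frac{4}{3}$:
$$I = \frac{59535 \sqrt{3} \sqrt{\pi}}{8192}.$$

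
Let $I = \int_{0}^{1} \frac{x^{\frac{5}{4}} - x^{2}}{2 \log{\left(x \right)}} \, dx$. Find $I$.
$- \log{\left(2 \right)} + \frac{\log{\left(3 \right)}}{2}$

Consider the one-parameter family: let $I(a) = \int_{0}^{1} \frac{- x^{2} + x^{a}}{2 \log{\left(x \right)}} \, dx$.

Since $\dfrac{\partial}{\partial a}\,x^{a} = x^{a} \ln x$, the $\ln x$ in the denominator cancels and
$$\frac{dI}{da} = \int_{0}^{1} \frac{1}{2} x^{a} \, dx = \frac{1}{2} \left[\frac{x^{a+1}}{a+1}\right]_0^1 = \frac{1}{2 \left(a + 1\right)}.$$

Integrating with respect to $a$ gives $I(a) = \frac{\log{\left(a + 1 \right)}}{2} - \frac{\log{\left(3 \right)}}{2} + C$.

At $a = 2$ the integrand is identically $0$, so $I(2) = 0$. The closed form gives $0$, hence $C = 0$.

Setting $a = \frac{5}{4}$:
$$I = - \log{\left(2 \right)} + \frac{\log{\left(3 \right)}}{2}.$$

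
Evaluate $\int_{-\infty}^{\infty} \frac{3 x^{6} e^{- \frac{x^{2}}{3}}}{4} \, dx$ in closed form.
$\frac{1215 \sqrt{3} \sqrt{\pi}}{32}$

Begin with the known integral
$$J(a) = \int_{-\infty}^{\infty} \frac{3 e^{- a x^{2}}}{4} \, dx = \frac{3 \sqrt{\pi}}{4 \sqrt{a}}.$$

Differentiating under the integral sign brings down a factor of $(-x^2)$:
$$\frac{dJ}{da} = \int_{-\infty}^{\infty} - \frac{3 x^{2} e^{- a x^{2}}}{4} \, dx = - \frac{3 \sqrt{\pi}}{8 a^{\frac{3}{2}}}.$$

Repeating $3$ times in total — each differentiation brings down another $(-x^2)$ — gives
$$\frac{d^{3}J}{da^{3}} = \int_{-\infty}^{\infty} - \frac{3 x^{6} e^{- a x^{2}}}{4} \, dx = - \frac{45 \sqrt{\pi}}{32 a^{\frac{7}{2}}},$$
and the integrand here is $(-1)^{3}$ times the target integrand, so $I = (-1)^{3}\,\frac{d^{3}J}{da^{3}} = \frac{45 \sqrt{\pi}}{32 a^{\frac{7}{2}}}$.

Setting $a = \frac{1}{3}$:
$$I = \frac{1215 \sqrt{3} \sqrt{\pi}}{32}.$$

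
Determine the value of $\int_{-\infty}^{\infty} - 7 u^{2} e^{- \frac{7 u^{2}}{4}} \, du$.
$- \frac{4 \sqrt{7} \sqrt{\pi}}{7}$

Consider the simpler parametrised integral
$$J(a) = \int_{-\infty}^{\infty} - 7 e^{- a u^{2}} \, du = - \frac{7 \sqrt{\pi}}{\sqrt{a}}.$$

Differentiating under the integral sign brings down a factor of $(-u^2)$:
$$\frac{dJ}{da} = \int_{-\infty}^{\infty} 7 u^{2} e^{- a u^{2}} \, du = \frac{7 \sqrt{\pi}}{2 a^{\frac{3}{2}}}.$$

The integral on the left is $-I$, so $I = - \frac{7 \sqrt{\pi}}{2 a^{\frac{3}{2}}}$.

Setting $a = \frac{7}{4}$:
$$I = - \frac{4 \sqrt{7} \sqrt{\pi}}{7}.$$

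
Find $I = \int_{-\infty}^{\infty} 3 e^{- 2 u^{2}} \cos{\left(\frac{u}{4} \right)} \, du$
$\frac{3 \sqrt{2} \sqrt{\pi}}{2 e^{\frac{1}{128}}}$

Let $b$ denote the cosine frequency and define $I(b) = \int_{-\infty}^{\infty} 3 e^{- 2 u^{2}} \cos{\left(b u \right)} \, du$.

Differentiating under the integral sign,
$$I'(b) = \int_{-\infty}^{\infty} - 3 u e^{- 2 u^{2}} \sin{\left(b u \right)} \, du.$$

Integrate $\int_{-\infty}^{\infty} u \sin(b u)\, e^{- 2 u^{2}}\, du$ by parts with $w = \sin(b u)$ and $dv = u\, e^{- 2 u^{2}}\, du$, giving $v = - \frac{e^{- 2 u^{2}}}{4}$. The boundary term vanishes and
$$\int_{-\infty}^{\infty} u \sin(b u)\, e^{- 2 u^{2}}\, du = \frac{b}{4} \int_{-\infty}^{\infty} \cos(b u)\, e^{- 2 u^{2}}\, du,$$
so $I'(b) = - \frac{b}{4}\, I(b)$.

This is a separable first-order ODE; solving with the initial condition $I(0) = \int_{-\infty}^{\infty} 3 e^{- 2 u^{2}}\,du = \frac{3 \sqrt{2} \sqrt{\pi}}{2}$ gives
$$I(b) = \frac{3 \sqrt{2} \sqrt{\pi} e^{- \frac{b^{2}}{8}}}{2}.$$

Setting $b = \frac{1}{4}$:
$$I = \frac{3 \sqrt{2} \sqrt{\pi}}{2 e^{\frac{1}{128}}}.$$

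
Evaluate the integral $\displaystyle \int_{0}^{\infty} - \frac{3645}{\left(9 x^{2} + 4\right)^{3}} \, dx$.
$- \frac{3645 \pi}{512}$

Start from the standard arctangent integral
$$J(a) = \int_{0}^{\infty} - \frac{5}{a^{2} + x^{2}} \, dx = - \frac{5 \pi}{2 a}.$$

Differentiating under the integral sign with respect to $a$,
$$\frac{dJ}{da} = \int_{0}^{\infty} \frac{10 a}{\left(a^{2} + x^{2}\right)^{2}} \, dx = \frac{5 \pi}{2 a^{2}},$$
so $\int_{0}^{\infty} - \frac{5}{\left(a^{2} + x^{2}\right)^{2}} \, dx = - \frac{5 \pi}{4 a^{3}}$.

Repeating — each differentiation of $1/(x^2+a^2)^j$ produces $-2ja/(x^2+a^2)^{j+1}$ — and dividing through by $-2ja$ at each step yields, after $2$ differentiations in total,
$$\int_{0}^{\infty} - \frac{5}{\left(a^{2} + x^{2}\right)^{3}} \, dx = - \frac{15 \pi}{16 a^{5}}.$$

Setting $a = \frac{2}{3}$:
$$I = - \frac{3645 \pi}{512}.$$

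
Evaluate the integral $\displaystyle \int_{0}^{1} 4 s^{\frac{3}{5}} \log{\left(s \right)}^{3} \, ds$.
$- \frac{1875}{512}$

Begin with the known integral
$$J(a) = \int_{0}^{1} 4 s^{a} \, ds = \frac{4}{a + 1}.$$

Differentiating under the integral sign brings down a factor of $\ln s$:
$$\frac{dJ}{da} = \int_{0}^{1} 4 s^{a} \log{\left(s \right)} \, ds = - \frac{4}{\left(a + 1\right)^{2}}.$$

Repeating $3$ times in total — each differentiation brings down another $\ln s$ — gives
$$\frac{d^{3}J}{da^{3}} = \int_{0}^{1} 4 s^{a} \log{\left(s \right)}^{3} \, ds = - \frac{24}{\left(a + 1\right)^{4}},$$
and the integrand here is exactly the target integrand, so $I = - \frac{24}{\left(a + 1\right)^{4}}$.

Setting $a = \frac{3}{5}$:
$$I = - \frac{1875}{512}.$$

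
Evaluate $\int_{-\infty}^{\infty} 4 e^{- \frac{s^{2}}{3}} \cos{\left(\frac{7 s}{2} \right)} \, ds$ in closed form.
$\frac{4 \sqrt{3} \sqrt{\pi}}{e^{\frac{147}{16}}}$

Treat the cosine frequency as a parameter and define $I(b) = \int_{-\infty}^{\infty} 4 e^{- \frac{s^{2}}{3}} \cos{\left(b s \right)} \, ds$.

Differentiating under the integral sign,
$$I'(b) = \int_{-\infty}^{\infty} - 4 s e^{- \frac{s^{2}}{3}} \sin{\left(b s \right)} \, ds.$$

Integrate $\int_{-\infty}^{\infty} s \sin(b s)\, e^{- \frac{s^{2}}{3}}\, ds$ by parts with $u = \sin(b s)$ and $dv = s\, e^{- \frac{s^{2}}{3}}\, ds$, giving $v = - \frac{3 e^{- \frac{s^{2}}{3}}}{2}$. The boundary term vanishes and
$$\int_{-\infty}^{\infty} s \sin(b s)\, e^{- \frac{s^{2}}{3}}\, ds = \frac{3 b}{2} \int_{-\infty}^{\infty} \cos(b s)\, e^{- \frac{s^{2}}{3}}\, ds,$$
so $I'(b) = - \frac{3 b}{2}\, I(b)$.

This is a separable first-order ODE; solving with the initial condition $I(0) = \int_{-\infty}^{\infty} 4 e^{- \frac{s^{2}}{3}}\,ds = 4 \sqrt{3} \sqrt{\pi}$ gives
$$I(b) = 4 \sqrt{3} \sqrt{\pi} e^{- \frac{3 b^{2}}{4}}.$$

Setting $b = \frac{7}{2}$:
$$I = \frac{4 \sqrt{3} \sqrt{\pi}}{e^{\frac{147}{16}}}.$$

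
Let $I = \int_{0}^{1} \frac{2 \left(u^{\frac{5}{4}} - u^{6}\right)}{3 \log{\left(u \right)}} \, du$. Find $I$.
$\log{\left(\frac{3 \sqrt[3]{84}}{28} \right)}$

Replace the exponent $\frac{5}{4}$ by a parameter $a$: let $I(a) = \int_{0}^{1} \frac{2 \left(- u^{6} + u^{a}\right)}{3 \log{\left(u \right)}} \, du$.

Since $\dfrac{\partial}{\partial a}\,u^{a} = u^{a} \ln u$, the $\ln u$ in the denominator cancels and
$$\frac{dI}{da} = \int_{0}^{1} \frac{2}{3} u^{a} \, du = \frac{2}{3} \left[\frac{u^{a+1}}{a+1}\right]_0^1 = \frac{2}{3 \left(a + 1\right)}.$$

Integrating with respect to $a$ gives $I(a) = \frac{2 \log{\left(a + 1 \right)}}{3} - \frac{2 \log{\left(7 \right)}}{3} + C$.

At $a = 6$ the integrand is identically $0$, so $I(6) = 0$. The closed form gives $0$, hence $C = 0$.

Setting $a = \frac{5}{4}$:
$$I = \log{\left(\frac{3 \sqrt[3]{84}}{28} \right)}.$$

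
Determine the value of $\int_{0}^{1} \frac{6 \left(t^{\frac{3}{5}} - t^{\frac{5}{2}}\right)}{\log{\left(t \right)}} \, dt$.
$\log{\left(\frac{16777216}{1838265625} \right)}$

Consider the one-parameter family: let $I(a) = \int_{0}^{1} \frac{6 \left(- t^{\frac{5}{2}} + t^{a}\right)}{\log{\left(t \right)}} \, dt$.

Since $\dfrac{\partial}{\partial a}\,t^{a} = t^{a} \ln t$, the $\ln t$ in the denominator cancels and
$$\frac{dI}{da} = \int_{0}^{1} 6 t^{a} \, dt = 6 \left[\frac{t^{a+1}}{a+1}\right]_0^1 = \frac{6}{a + 1}.$$

Integrating with respect to $a$ gives $I(a) = \log{\left(\frac{64 \left(a + 1\right)^{6}}{117649} \right)} + C$.

At $a = \frac{5}{2}$ the integrand is identically $0$, so $I(\frac{5}{2}) = 0$. The closed form gives $0$, hence $C = 0$.

Setting $a = \frac{3}{5}$:
$$I = \log{\left(\frac{16777216}{1838265625} \right)}.$$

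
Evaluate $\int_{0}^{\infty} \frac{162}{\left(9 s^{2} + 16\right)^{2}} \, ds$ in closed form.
$\frac{27 \pi}{128}$

Recall the elementary integral
$$J(a) = \int_{0}^{\infty} \frac{2}{a^{2} + s^{2}} \, ds = \frac{\pi}{a}.$$

Differentiating under the integral sign with respect to $a$,
$$\frac{dJ}{da} = \int_{0}^{\infty} - \frac{4 a}{\left(a^{2} + s^{2}\right)^{2}} \, ds = - \frac{\pi}{a^{2}},$$
so $\int_{0}^{\infty} \frac{2}{\left(a^{2} + s^{2}\right)^{2}} \, ds = \frac{\pi}{2 a^{3}}$.

Setting $a = \frac{4}{3}$:
$$I = \frac{27 \pi}{128}.$$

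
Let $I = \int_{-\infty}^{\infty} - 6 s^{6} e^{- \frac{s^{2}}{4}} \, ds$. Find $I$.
$- 1440 \sqrt{\pi}$

Begin with the known integral
$$J(a) = \int_{-\infty}^{\infty} - 6 e^{- a s^{2}} \, ds = - \frac{6 \sqrt{\pi}}{\sqrt{a}}.$$

Differentiating under the integral sign brings down a factor of $(-s^2)$:
$$\frac{dJ}{da} = \int_{-\infty}^{\infty} 6 s^{2} e^{- a s^{2}} \, ds = \frac{3 \sqrt{\pi}}{a^{\frac{3}{2}}}.$$

Repeating $3$ times in total — each differentiation brings down another $(-s^2)$ — gives
$$\frac{d^{3}J}{da^{3}} = \int_{-\infty}^{\infty} 6 s^{6} e^{- a s^{2}} \, ds = \frac{45 \sqrt{\pi}}{4 a^{\frac{7}{2}}},$$
and the integrand here is $(-1)^{3}$ times the target integrand, so $I = (-1)^{3}\,\frac{d^{3}J}{da^{3}} = - \frac{45 \sqrt{\pi}}{4 a^{\frac{7}{2}}}$.

Setting $a = \frac{1}{4}$:
$$I = - 1440 \sqrt{\pi}.$$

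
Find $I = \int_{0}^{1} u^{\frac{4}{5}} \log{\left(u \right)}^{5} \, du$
$- \frac{625000}{177147}$

Start from the elementary integral
$$J(a) = \int_{0}^{1} u^{a} \, du = \frac{1}{a + 1}.$$

Differentiating under the integral sign brings down a factor of $\ln u$:
$$\frac{dJ}{da} = \int_{0}^{1} u^{a} \log{\left(u \right)} \, du = - \frac{1}{\left(a + 1\right)^{2}}.$$

Repeating $5$ times in total — each differentiation brings down another $\ln u$ — gives
$$\frac{d^{5}J}{da^{5}} = \int_{0}^{1} u^{a} \log{\left(u \right)}^{5} \, du = - \frac{120}{\left(a + 1\right)^{6}},$$
and the integrand here is exactly the target integrand, so $I = - \frac{120}{\left(a + 1\right)^{6}}$.

Setting $a = \frac{4}{5}$:
$$I = - \frac{625000}{177147}.$$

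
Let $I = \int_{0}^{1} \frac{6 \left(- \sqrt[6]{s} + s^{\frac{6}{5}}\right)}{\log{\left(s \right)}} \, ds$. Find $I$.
$- \log{\left(\frac{1838265625}{82653950016} \right)}$

Consider the one-parameter family: let $I(a) = \int_{0}^{1} \frac{6 \left(s^{\frac{6}{5}} - s^{a}\right)}{\log{\left(s \right)}} \, ds$.

Since $\dfrac{\partial}{\partial a}\,s^{a} = s^{a} \ln s$, the $\ln s$ in the denominator cancels and
$$\frac{dI}{da} = \int_{0}^{1} -6 s^{a} \, ds = -6 \left[\frac{s^{a+1}}{a+1}\right]_0^1 = - \frac{6}{a + 1}.$$

Integrating with respect to $a$ gives $I(a) = - \log{\left(\frac{15625 \left(a + 1\right)^{6}}{1771561} \right)} + C$.

At $a = \frac{6}{5}$ the integrand is identically $0$, so $I(\frac{6}{5}) = 0$. The closed form gives $0$, hence $C = 0$.

Setting $a = \frac{1}{6}$:
$$I = - \log{\left(\frac{1838265625}{82653950016} \right)}.$$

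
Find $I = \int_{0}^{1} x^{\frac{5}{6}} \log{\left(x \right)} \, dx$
$- \frac{36}{121}$

Consider the simpler parametrised integral
$$J(a) = \int_{0}^{1} x^{a} \, dx = \frac{1}{a + 1}.$$

Differentiating under the integral sign brings down a factor of $\ln x$:
$$\frac{dJ}{da} = \int_{0}^{1} x^{a} \log{\left(x \right)} \, dx = - \frac{1}{\left(a + 1\right)^{2}}.$$

The integral on the left is $I$, so $I = - \frac{1}{\left(a + 1\right)^{2}}$.

Setting $a = \frac{5}{6}$:
$$I = - \frac{36}{121}.$$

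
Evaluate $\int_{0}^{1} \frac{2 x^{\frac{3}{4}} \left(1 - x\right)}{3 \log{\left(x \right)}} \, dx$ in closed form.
$- \frac{2 \log{\left(11 \right)}}{3} + \frac{2 \log{\left(7 \right)}}{3}$

Consider the one-parameter family: let $I(a) = \int_{0}^{1} \frac{2 \left(x^{\frac{3}{4}} - x^{a}\right)}{3 \log{\left(x \right)}} \, dx$.

Since $\dfrac{\partial}{\partial a}\,x^{a} = x^{a} \ln x$, the $\ln x$ in the denominator cancels and
$$\frac{dI}{da} = \int_{0}^{1} - \frac{2}{3} x^{a} \, dx = - \frac{2}{3} \left[\frac{x^{a+1}}{a+1}\right]_0^1 = - \frac{2}{3 a + 3}.$$

Integrating with respect to $a$ gives $I(a) = - \log{\left(\frac{2 \sqrt[3]{14} \left(a + 1\right)^{\frac{2}{3}}}{7} \right)} + C$.

At $a = \frac{3}{4}$ the integrand is identically $0$, so $I(\frac{3}{4}) = 0$. The closed form gives $0$, hence $C = 0$.

Setting $a = \frac{7}{4}$:
$$I = - \frac{2 \log{\left(11 \right)}}{3} + \frac{2 \log{\left(7 \right)}}{3}.$$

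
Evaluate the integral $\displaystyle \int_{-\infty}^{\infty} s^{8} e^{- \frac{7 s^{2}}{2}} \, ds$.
$\frac{15 \sqrt{14} \sqrt{\pi}}{2401}$

Begin with the known integral
$$J(a) = \int_{-\infty}^{\infty} e^{- a s^{2}} \, ds = \frac{\sqrt{\pi}}{\sqrt{a}}.$$

Differentiating under the integral sign brings down a factor of $(-s^2)$:
$$\frac{dJ}{da} = \int_{-\infty}^{\infty} - s^{2} e^{- a s^{2}} \, ds = - \frac{\sqrt{\pi}}{2 a^{\frac{3}{2}}}.$$

Repeating $4$ times in total — each differentiation brings down another $(-s^2)$ — gives
$$\frac{d^{4}J}{da^{4}} = \int_{-\infty}^{\infty} s^{8} e^{- a s^{2}} \, ds = \frac{105 \sqrt{\pi}}{16 a^{\frac{9}{2}}},$$
and the integrand here is exactly the target integrand, so $I = \frac{105 \sqrt{\pi}}{16 a^{\frac{9}{2}}}$.

Setting $a = \frac{7}{2}$:
$$I = \frac{15 \sqrt{14} \sqrt{\pi}}{2401}.$$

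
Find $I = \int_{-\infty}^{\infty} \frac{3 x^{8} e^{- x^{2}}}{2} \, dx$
$\frac{315 \sqrt{\pi}}{32}$

Begin with the known integral
$$J(a) = \int_{-\infty}^{\infty} \frac{3 e^{- a x^{2}}}{2} \, dx = \frac{3 \sqrt{\pi}}{2 \sqrt{a}}.$$

Differentiating under the integral sign brings down a factor of $(-x^2)$:
$$\frac{dJ}{da} = \int_{-\infty}^{\infty} - \frac{3 x^{2} e^{- a x^{2}}}{2} \, dx = - \frac{3 \sqrt{\pi}}{4 a^{\frac{3}{2}}}.$$

Repeating $4$ times in total — each differentiation brings down another $(-x^2)$ — gives
$$\frac{d^{4}J}{da^{4}} = \int_{-\infty}^{\infty} \frac{3 x^{8} e^{- a x^{2}}}{2} \, dx = \frac{315 \sqrt{\pi}}{32 a^{\frac{9}{2}}},$$
and the integrand here is exactly the target integrand, so $I = \frac{315 \sqrt{\pi}}{32 a^{\frac{9}{2}}}$.

Setting $a = 1$:
$$I = \frac{315 \sqrt{\pi}}{32}.$$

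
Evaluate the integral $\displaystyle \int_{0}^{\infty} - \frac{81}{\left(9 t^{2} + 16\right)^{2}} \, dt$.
$- \frac{27 \pi}{256}$

Begin with the known result
$$J(a) = \int_{0}^{\infty} - \frac{1}{a^{2} + t^{2}} \, dt = - \frac{\pi}{2 a}.$$

Differentiating under the integral sign with respect to $a$,
$$\frac{dJ}{da} = \int_{0}^{\infty} \frac{2 a}{\left(a^{2} + t^{2}\right)^{2}} \, dt = \frac{\pi}{2 a^{2}},$$
so $\int_{0}^{\infty} - \frac{1}{\left(a^{2} + t^{2}\right)^{2}} \, dt = - \frac{\pi}{4 a^{3}}$.

Setting $a = \frac{4}{3}$:
$$I = - \frac{27 \pi}{256}.$$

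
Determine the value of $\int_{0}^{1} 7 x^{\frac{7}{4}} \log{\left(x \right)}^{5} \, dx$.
$- \frac{3440640}{1771561}$

Begin with the known integral
$$J(a) = \int_{0}^{1} 7 x^{a} \, dx = \frac{7}{a + 1}.$$

Differentiating under the integral sign brings down a factor of $\ln x$:
$$\frac{dJ}{da} = \int_{0}^{1} 7 x^{a} \log{\left(x \right)} \, dx = - \frac{7}{\left(a + 1\right)^{2}}.$$

Repeating $5$ times in total — each differentiation brings down another $\ln x$ — gives
$$\frac{d^{5}J}{da^{5}} = \int_{0}^{1} 7 x^{a} \log{\left(x \right)}^{5} \, dx = - \frac{840}{\left(a + 1\right)^{6}},$$
and the integrand here is exactly the target integrand, so $I = - \frac{840}{\left(a + 1\right)^{6}}$.

Setting $a = \frac{7}{4}$:
$$I = - \frac{3440640}{1771561}.$$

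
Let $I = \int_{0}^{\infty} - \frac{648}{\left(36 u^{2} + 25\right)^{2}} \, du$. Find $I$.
$- \frac{27 \pi}{125}$

Begin with the known result
$$J(a) = \int_{0}^{\infty} - \frac{1}{2 \left(a^{2} + u^{2}\right)} \, du = - \frac{\pi}{4 a}.$$

Differentiating under the integral sign with respect to $a$,
$$\frac{dJ}{da} = \int_{0}^{\infty} \frac{a}{\left(a^{2} + u^{2}\right)^{2}} \, du = \frac{\pi}{4 a^{2}},$$
so $\int_{0}^{\infty} - \frac{1}{2 \left(a^{2} + u^{2}\right)^{2}} \, du = - \frac{\pi}{8 a^{3}}$.

Setting $a = \frac{5}{6}$:
$$I = - \frac{27 \pi}{125}.$$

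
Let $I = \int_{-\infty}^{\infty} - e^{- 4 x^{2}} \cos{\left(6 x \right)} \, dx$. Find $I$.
$- \frac{\sqrt{\pi}}{2 e^{\frac{9}{4}}}$

Treat the cosine frequency as a parameter and define $I(b) = \int_{-\infty}^{\infty} - e^{- 4 x^{2}} \cos{\left(b x \right)} \, dx$.

Differentiating under the integral sign,
$$I'(b) = \int_{-\infty}^{\infty} x e^{- 4 x^{2}} \sin{\left(b x \right)} \, dx.$$

Integrate $\int_{-\infty}^{\infty} x \sin(b x)\, e^{- 4 x^{2}}\, dx$ by parts with $u = \sin(b x)$ and $dv = x\, e^{- 4 x^{2}}\, dx$, giving $v = - \frac{e^{- 4 x^{2}}}{8}$. The boundary term vanishes and
$$\int_{-\infty}^{\infty} x \sin(b x)\, e^{- 4 x^{2}}\, dx = \frac{b}{8} \int_{-\infty}^{\infty} \cos(b x)\, e^{- 4 x^{2}}\, dx,$$
so $I'(b) = - \frac{b}{8}\, I(b)$.

This is a separable first-order ODE; solving with the initial condition $I(0) = \int_{-\infty}^{\infty} - e^{- 4 x^{2}}\,dx = - \frac{\sqrt{\pi}}{2}$ gives
$$I(b) = - \frac{\sqrt{\pi} e^{- \frac{b^{2}}{16}}}{2}.$$

Setting $b = 6$:
$$I = - \frac{\sqrt{\pi}}{2 e^{\frac{9}{4}}}.$$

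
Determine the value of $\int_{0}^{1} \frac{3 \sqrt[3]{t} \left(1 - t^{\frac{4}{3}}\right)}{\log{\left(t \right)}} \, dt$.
$- \log{\left(8 \right)}$

Introduce a parameter $a$ in the exponent: let $I(a) = \int_{0}^{1} \frac{3 \left(- t^{\frac{5}{3}} + t^{a}\right)}{\log{\left(t \right)}} \, dt$.

Since $\dfrac{\partial}{\partial a}\,t^{a} = t^{a} \ln t$, the $\ln t$ in the denominator cancels and
$$\frac{dI}{da} = \int_{0}^{1} 3 t^{a} \, dt = 3 \left[\frac{t^{a+1}}{a+1}\right]_0^1 = \frac{3}{a + 1}.$$

Integrating with respect to $a$ gives $I(a) = \log{\left(\frac{27 \left(a + 1\right)^{3}}{512} \right)} + C$.

At $a = \frac{5}{3}$ the integrand is identically $0$, so $I(\frac{5}{3}) = 0$. The closed form gives $0$, hence $C = 0$.

Setting $a = \frac{1}{3}$:
$$I = - \log{\left(8 \right)}.$$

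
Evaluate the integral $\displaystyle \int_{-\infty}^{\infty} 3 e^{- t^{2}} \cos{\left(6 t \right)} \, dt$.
$\frac{3 \sqrt{\pi}}{e^{9}}$

Define $I(b) = \int_{-\infty}^{\infty} 3 e^{- t^{2}} \cos{\left(b t \right)} \, dt$.

Differentiating under the integral sign,
$$I'(b) = \int_{-\infty}^{\infty} - 3 t e^{- t^{2}} \sin{\left(b t \right)} \, dt.$$

Integrate $\int_{-\infty}^{\infty} t \sin(b t)\, e^{- t^{2}}\, dt$ by parts with $u = \sin(b t)$ and $dv = t\, e^{- t^{2}}\, dt$, giving $v = - \frac{e^{- t^{2}}}{2}$. The boundary term vanishes and
$$\int_{-\infty}^{\infty} t \sin(b t)\, e^{- t^{2}}\, dt = \frac{b}{2} \int_{-\infty}^{\infty} \cos(b t)\, e^{- t^{2}}\, dt,$$
so $I'(b) = - \frac{b}{2}\, I(b)$.

This is a separable first-order ODE; solving with the initial condition $I(0) = \int_{-\infty}^{\infty} 3 e^{- t^{2}}\,dt = 3 \sqrt{\pi}$ gives
$$I(b) = 3 \sqrt{\pi} e^{- \frac{b^{2}}{4}}.$$

Setting $b = 6$:
$$I = \frac{3 \sqrt{\pi}}{e^{9}}.$$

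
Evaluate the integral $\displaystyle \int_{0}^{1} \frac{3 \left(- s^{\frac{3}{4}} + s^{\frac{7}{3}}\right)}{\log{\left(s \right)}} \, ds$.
$- \log{\left(\frac{9261}{64000} \right)}$

Introduce a parameter $a$ in the exponent: let $I(a) = \int_{0}^{1} \frac{3 \left(s^{\frac{7}{3}} - s^{a}\right)}{\log{\left(s \right)}} \, ds$.

Since $\dfrac{\partial}{\partial a}\,s^{a} = s^{a} \ln s$, the $\ln s$ in the denominator cancels and
$$\frac{dI}{da} = \int_{0}^{1} -3 s^{a} \, ds = -3 \left[\frac{s^{a+1}}{a+1}\right]_0^1 = - \frac{3}{a + 1}.$$

Integrating with respect to $a$ gives $I(a) = - \log{\left(\frac{27 \left(a + 1\right)^{3}}{1000} \right)} + C$.

At $a = \frac{7}{3}$ the integrand is identically $0$, so $I(\frac{7}{3}) = 0$. The closed form gives $0$, hence $C = 0$.

Setting $a = \frac{3}{4}$:
$$I = - \log{\left(\frac{9261}{64000} \right)}.$$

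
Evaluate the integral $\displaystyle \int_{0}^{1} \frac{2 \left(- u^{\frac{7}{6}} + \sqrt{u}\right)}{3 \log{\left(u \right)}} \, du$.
$\log{\left(\frac{3 \sqrt[3]{39}}{13} \right)}$

Consider the one-parameter family: let $I(a) = \int_{0}^{1} \frac{2 \left(- u^{\frac{7}{6}} + u^{a}\right)}{3 \log{\left(u \right)}} \, du$.

Since $\dfrac{\partial}{\partial a}\,u^{a} = u^{a} \ln u$, the $\ln u$ in the denominator cancels and
$$\frac{dI}{da} = \int_{0}^{1} \frac{2}{3} u^{a} \, du = \frac{2}{3} \left[\frac{u^{a+1}}{a+1}\right]_0^1 = \frac{2}{3 \left(a + 1\right)}.$$

Integrating with respect to $a$ gives $I(a) = \log{\left(\frac{\sqrt[3]{13} \cdot 6^{\frac{2}{3}} \left(a + 1\right)^{\frac{2}{3}}}{13} \right)} + C$.

At $a = \frac{7}{6}$ the integrand is identically $0$, so $I(\frac{7}{6}) = 0$. The closed form gives $0$, hence $C = 0$.

Setting $a = \frac{1}{2}$:
$$I = \log{\left(\frac{3 \sqrt[3]{39}}{13} \right)}.$$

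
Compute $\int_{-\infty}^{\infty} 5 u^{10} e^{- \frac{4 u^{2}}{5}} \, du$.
$\frac{14765625 \sqrt{5} \sqrt{\pi}}{65536}$

Consider the simpler parametrised integral
$$J(a) = \int_{-\infty}^{\infty} 5 e^{- a u^{2}} \, du = \frac{5 \sqrt{\pi}}{\sqrt{a}}.$$

Differentiating under the integral sign brings down a factor of $(-u^2)$:
$$\frac{dJ}{da} = \int_{-\infty}^{\infty} - 5 u^{2} e^{- a u^{2}} \, du = - \frac{5 \sqrt{\pi}}{2 a^{\frac{3}{2}}}.$$

Repeating $5$ times in total — each differentiation brings down another $(-u^2)$ — gives
$$\frac{d^{5}J}{da^{5}} = \int_{-\infty}^{\infty} - 5 u^{10} e^{- a u^{2}} \, du = - \frac{4725 \sqrt{\pi}}{32 a^{\frac{11}{2}}},$$
and the integrand here is $(-1)^{5}$ times the target integrand, so $I = (-1)^{5}\,\frac{d^{5}J}{da^{5}} = \frac{4725 \sqrt{\pi}}{32 a^{\frac{11}{2}}}$.

Setting $a = \frac{4}{5}$:
$$I = \frac{14765625 \sqrt{5} \sqrt{\pi}}{65536}.$$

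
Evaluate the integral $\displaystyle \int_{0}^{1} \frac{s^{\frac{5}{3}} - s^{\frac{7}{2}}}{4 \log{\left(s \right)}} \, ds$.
$\log{\left(\frac{2 \sqrt[4]{3}}{3} \right)}$

Consider the one-parameter family: let $I(a) = \int_{0}^{1} \frac{s^{\frac{5}{3}} - s^{a}}{4 \log{\left(s \right)}} \, ds$.

Since $\dfrac{\partial}{\partial a}\,s^{a} = s^{a} \ln s$, the $\ln s$ in the denominator cancels and
$$\frac{dI}{da} = \int_{0}^{1} - \frac{1}{4} s^{a} \, ds = - \frac{1}{4} \left[\frac{s^{a+1}}{a+1}\right]_0^1 = - \frac{1}{4 a + 4}.$$

Integrating with respect to $a$ gives $I(a) = - \frac{\log{\left(a + 1 \right)}}{4} - \frac{\log{\left(6 \right)}}{4} + \log{\left(2 \right)} + C$.

At $a = \frac{5}{3}$ the integrand is identically $0$, so $I(\frac{5}{3}) = 0$. The closed form gives $0$, hence $C = 0$.

Setting $a = \frac{7}{2}$:
$$I = \log{\left(\frac{2 \sqrt[4]{3}}{3} \right)}.$$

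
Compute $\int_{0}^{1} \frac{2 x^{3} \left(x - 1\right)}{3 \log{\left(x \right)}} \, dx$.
$\log{\left(\frac{10^{\frac{2}{3}}}{4} \right)}$

Consider the one-parameter family: let $I(a) = \int_{0}^{1} \frac{2 \left(x^{4} - x^{a}\right)}{3 \log{\left(x \right)}} \, dx$.

Since $\dfrac{\partial}{\partial a}\,x^{a} = x^{a} \ln x$, the $\ln x$ in the denominator cancels and
$$\frac{dI}{da} = \int_{0}^{1} - \frac{2}{3} x^{a} \, dx = - \frac{2}{3} \left[\frac{x^{a+1}}{a+1}\right]_0^1 = - \frac{2}{3 a + 3}.$$

Integrating with respect to $a$ gives $I(a) = - \frac{2 \log{\left(a + 1 \right)}}{3} + \frac{2 \log{\left(5 \right)}}{3} + C$.

At $a = 4$ the integrand is identically $0$, so $I(4) = 0$. The closed form gives $0$, hence $C = 0$.

Setting $a = 3$:
$$I = \log{\left(\frac{10^{\frac{2}{3}}}{4} \right)}.$$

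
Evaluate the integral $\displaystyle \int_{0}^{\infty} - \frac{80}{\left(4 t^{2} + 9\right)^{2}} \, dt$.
$- \frac{10 \pi}{27}$

Recall the elementary integral
$$J(a) = \int_{0}^{\infty} - \frac{5}{a^{2} + t^{2}} \, dt = - \frac{5 \pi}{2 a}.$$

Differentiating under the integral sign with respect to $a$,
$$\frac{dJ}{da} = \int_{0}^{\infty} \frac{10 a}{\left(a^{2} + t^{2}\right)^{2}} \, dt = \frac{5 \pi}{2 a^{2}},$$
so $\int_{0}^{\infty} - \frac{5}{\left(a^{2} + t^{2}\right)^{2}} \, dt = - \frac{5 \pi}{4 a^{3}}$.

Setting $a = \frac{3}{2}$:
$$I = - \frac{10 \pi}{27}.$$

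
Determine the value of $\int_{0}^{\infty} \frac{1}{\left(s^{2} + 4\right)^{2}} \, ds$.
$\frac{\pi}{32}$

Start from the standard arctangent integral
$$J(a) = \int_{0}^{\infty} \frac{1}{a^{2} + s^{2}} \, ds = \frac{\pi}{2 a}.$$

Differentiating under the integral sign with respect to $a$,
$$\frac{dJ}{da} = \int_{0}^{\infty} - \frac{2 a}{\left(a^{2} + s^{2}\right)^{2}} \, ds = - \frac{\pi}{2 a^{2}},$$
so $\int_{0}^{\infty} \frac{1}{\left(a^{2} + s^{2}\right)^{2}} \, ds = \frac{\pi}{4 a^{3}}$.

Setting $a = 2$:
$$I = \frac{\pi}{32}.$$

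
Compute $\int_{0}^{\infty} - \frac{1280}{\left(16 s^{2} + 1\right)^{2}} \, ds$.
$- 80 \pi$

Start from the standard arctangent integral
$$J(a) = \int_{0}^{\infty} - \frac{5}{a^{2} + s^{2}} \, ds = - \frac{5 \pi}{2 a}.$$

Differentiating under the integral sign with respect to $a$,
$$\frac{dJ}{da} = \int_{0}^{\infty} \frac{10 a}{\left(a^{2} + s^{2}\right)^{2}} \, ds = \frac{5 \pi}{2 a^{2}},$$
so $\int_{0}^{\infty} - \frac{5}{\left(a^{2} + s^{2}\right)^{2}} \, ds = - \frac{5 \pi}{4 a^{3}}$.

Setting $a = \frac{1}{4}$:
$$I = - 80 \pi.$$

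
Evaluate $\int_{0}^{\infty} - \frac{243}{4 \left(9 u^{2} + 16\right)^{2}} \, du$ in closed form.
$- \frac{81 \pi}{1024}$

Start from the standard arctangent integral
$$J(a) = \int_{0}^{\infty} - \frac{3}{4 \left(a^{2} + u^{2}\right)} \, du = - \frac{3 \pi}{8 a}.$$

Differentiating under the integral sign with respect to $a$,
$$\frac{dJ}{da} = \int_{0}^{\infty} \frac{3 a}{2 \left(a^{2} + u^{2}\right)^{2}} \, du = \frac{3 \pi}{8 a^{2}},$$
so $\int_{0}^{\infty} - \frac{3}{4 \left(a^{2} + u^{2}\right)^{2}} \, du = - \frac{3 \pi}{16 a^{3}}$.

Setting $a = \frac{4}{3}$:
$$I = - \frac{81 \pi}{1024}.$$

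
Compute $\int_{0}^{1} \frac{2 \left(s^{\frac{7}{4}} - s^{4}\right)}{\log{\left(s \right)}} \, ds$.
$- \log{\left(\frac{400}{121} \right)}$

Introduce a parameter $a$ in the exponent: let $I(a) = \int_{0}^{1} \frac{2 \left(s^{\frac{7}{4}} - s^{a}\right)}{\log{\left(s \right)}} \, ds$.

Since $\dfrac{\partial}{\partial a}\,s^{a} = s^{a} \ln s$, the $\ln s$ in the denominator cancels and
$$\frac{dI}{da} = \int_{0}^{1} -2 s^{a} \, ds = -2 \left[\frac{s^{a+1}}{a+1}\right]_0^1 = - \frac{2}{a + 1}.$$

Integrating with respect to $a$ gives $I(a) = - \log{\left(\frac{16 \left(a + 1\right)^{2}}{121} \right)} + C$.

At $a = \frac{7}{4}$ the integrand is identically $0$, so $I(\frac{7}{4}) = 0$. The closed form gives $0$, hence $C = 0$.

Setting $a = 4$:
$$I = - \log{\left(\frac{400}{121} \right)}.$$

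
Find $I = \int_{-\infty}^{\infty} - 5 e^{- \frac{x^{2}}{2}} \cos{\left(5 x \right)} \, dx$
$- \frac{5 \sqrt{2} \sqrt{\pi}}{e^{\frac{25}{2}}}$

Define $I(b) = \int_{-\infty}^{\infty} - 5 e^{- \frac{x^{2}}{2}} \cos{\left(b x \right)} \, dx$.

Differentiating under the integral sign,
$$I'(b) = \int_{-\infty}^{\infty} 5 x e^{- \frac{x^{2}}{2}} \sin{\left(b x \right)} \, dx.$$

Integrate $\int_{-\infty}^{\infty} x \sin(b x)\, e^{- \frac{x^{2}}{2}}\, dx$ by parts with $u = \sin(b x)$ and $dv = x\, e^{- \frac{x^{2}}{2}}\, dx$, giving $v = - e^{- \frac{x^{2}}{2}}$. The boundary term vanishes and
$$\int_{-\infty}^{\infty} x \sin(b x)\, e^{- \frac{x^{2}}{2}}\, dx = b \int_{-\infty}^{\infty} \cos(b x)\, e^{- \frac{x^{2}}{2}}\, dx,$$
so $I'(b) = - b\, I(b)$.

This is a separable first-order ODE; solving with the initial condition $I(0) = \int_{-\infty}^{\infty} - 5 e^{- \frac{x^{2}}{2}}\,dx = - 5 \sqrt{2} \sqrt{\pi}$ gives
$$I(b) = - 5 \sqrt{2} \sqrt{\pi} e^{- \frac{b^{2}}{2}}.$$

Setting $b = 5$:
$$I = - \frac{5 \sqrt{2} \sqrt{\pi}}{e^{\frac{25}{2}}}.$$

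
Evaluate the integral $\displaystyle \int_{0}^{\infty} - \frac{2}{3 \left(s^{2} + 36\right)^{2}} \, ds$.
$- \frac{\pi}{1296}$

Start from the standard arctangent integral
$$J(a) = \int_{0}^{\infty} - \frac{2}{3 \left(a^{2} + s^{2}\right)} \, ds = - \frac{\pi}{3 a}.$$

Differentiating under the integral sign with respect to $a$,
$$\frac{dJ}{da} = \int_{0}^{\infty} \frac{4 a}{3 \left(a^{2} + s^{2}\right)^{2}} \, ds = \frac{\pi}{3 a^{2}},$$
so $\int_{0}^{\infty} - \frac{2}{3 \left(a^{2} + s^{2}\right)^{2}} \, ds = - \frac{\pi}{6 a^{3}}$.

Setting $a = 6$:
$$I = - \frac{\pi}{1296}.$$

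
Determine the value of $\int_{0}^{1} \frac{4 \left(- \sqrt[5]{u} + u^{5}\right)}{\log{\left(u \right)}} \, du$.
$\log{\left(625 \right)}$

Consider the one-parameter family: let $I(a) = \int_{0}^{1} \frac{4 \left(- \sqrt[5]{u} + u^{a}\right)}{\log{\left(u \right)}} \, du$.

Since $\dfrac{\partial}{\partial a}\,u^{a} = u^{a} \ln u$, the $\ln u$ in the denominator cancels and
$$\frac{dI}{da} = \int_{0}^{1} 4 u^{a} \, du = 4 \left[\frac{u^{a+1}}{a+1}\right]_0^1 = \frac{4}{a + 1}.$$

Integrating with respect to $a$ gives $I(a) = \log{\left(\frac{625 \left(a + 1\right)^{4}}{1296} \right)} + C$.

At $a = \frac{1}{5}$ the integrand is identically $0$, so $I(\frac{1}{5}) = 0$. The closed form gives $0$, hence $C = 0$.

Setting $a = 5$:
$$I = \log{\left(625 \right)}.$$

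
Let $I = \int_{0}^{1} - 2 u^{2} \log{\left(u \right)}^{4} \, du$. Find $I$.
$- \frac{16}{81}$

Start from the elementary integral
$$J(a) = \int_{0}^{1} - 2 u^{a} \, du = - \frac{2}{a + 1}.$$

Differentiating under the integral sign brings down a factor of $\ln u$:
$$\frac{dJ}{da} = \int_{0}^{1} - 2 u^{a} \log{\left(u \right)} \, du = \frac{2}{\left(a + 1\right)^{2}}.$$

Repeating $4$ times in total — each differentiation brings down another $\ln u$ — gives
$$\frac{d^{4}J}{da^{4}} = \int_{0}^{1} - 2 u^{a} \log{\left(u \right)}^{4} \, du = - \frac{48}{\left(a + 1\right)^{5}},$$
and the integrand here is exactly the target integrand, so $I = - \frac{48}{\left(a + 1\right)^{5}}$.

Setting $a = 2$:
$$I = - \frac{16}{81}.$$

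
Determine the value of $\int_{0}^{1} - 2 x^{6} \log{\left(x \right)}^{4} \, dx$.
$- \frac{48}{16807}$

Consider the simpler parametrised integral
$$J(a) = \int_{0}^{1} - 2 x^{a} \, dx = - \frac{2}{a + 1}.$$

Differentiating under the integral sign brings down a factor of $\ln x$:
$$\frac{dJ}{da} = \int_{0}^{1} - 2 x^{a} \log{\left(x \right)} \, dx = \frac{2}{\left(a + 1\right)^{2}}.$$

Repeating $4$ times in total — each differentiation brings down another $\ln x$ — gives
$$\frac{d^{4}J}{da^{4}} = \int_{0}^{1} - 2 x^{a} \log{\left(x \right)}^{4} \, dx = - \frac{48}{\left(a + 1\right)^{5}},$$
and the integrand here is exactly the target integrand, so $I = - \frac{48}{\left(a + 1\right)^{5}}$.

Setting $a = 6$:
$$I = - \frac{48}{16807}.$$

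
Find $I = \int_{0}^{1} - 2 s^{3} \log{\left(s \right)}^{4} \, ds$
$- \frac{3}{64}$

Consider the simpler parametrised integral
$$J(a) = \int_{0}^{1} - 2 s^{a} \, ds = - \frac{2}{a + 1}.$$

Differentiating under the integral sign brings down a factor of $\ln s$:
$$\frac{dJ}{da} = \int_{0}^{1} - 2 s^{a} \log{\left(s \right)} \, ds = \frac{2}{\left(a + 1\right)^{2}}.$$

Repeating $4$ times in total — each differentiation brings down another $\ln s$ — gives
$$\frac{d^{4}J}{da^{4}} = \int_{0}^{1} - 2 s^{a} \log{\left(s \right)}^{4} \, ds = - \frac{48}{\left(a + 1\right)^{5}},$$
and the integrand here is exactly the target integrand, so $I = - \frac{48}{\left(a + 1\right)^{5}}$.

Setting $a = 3$:
$$I = - \frac{3}{64}.$$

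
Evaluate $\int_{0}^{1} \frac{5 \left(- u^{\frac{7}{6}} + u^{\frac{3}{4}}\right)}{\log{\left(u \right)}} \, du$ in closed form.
$- \log{\left(\frac{11881376}{4084101} \right)}$

Introduce a parameter $a$ in the exponent: let $I(a) = \int_{0}^{1} \frac{5 \left(u^{\frac{3}{4}} - u^{a}\right)}{\log{\left(u \right)}} \, du$.

Since $\dfrac{\partial}{\partial a}\,u^{a} = u^{a} \ln u$, the $\ln u$ in the denominator cancels and
$$\frac{dI}{da} = \int_{0}^{1} -5 u^{a} \, du = -5 \left[\frac{u^{a+1}}{a+1}\right]_0^1 = - \frac{5}{a + 1}.$$

Integrating with respect to $a$ gives $I(a) = - \log{\left(\frac{1024 \left(a + 1\right)^{5}}{16807} \right)} + C$.

At $a = \frac{3}{4}$ the integrand is identically $0$, so $I(\frac{3}{4}) = 0$. The closed form gives $0$, hence $C = 0$.

Setting $a = \frac{7}{6}$:
$$I = - \log{\left(\frac{11881376}{4084101} \right)}.$$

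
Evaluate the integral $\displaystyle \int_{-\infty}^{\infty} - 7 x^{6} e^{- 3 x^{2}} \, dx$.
$- \frac{35 \sqrt{3} \sqrt{\pi}}{216}$

Start from the elementary integral
$$J(a) = \int_{-\infty}^{\infty} - 7 e^{- a x^{2}} \, dx = - \frac{7 \sqrt{\pi}}{\sqrt{a}}.$$

Differentiating under the integral sign brings down a factor of $(-x^2)$:
$$\frac{dJ}{da} = \int_{-\infty}^{\infty} 7 x^{2} e^{- a x^{2}} \, dx = \frac{7 \sqrt{\pi}}{2 a^{\frac{3}{2}}}.$$

Repeating $3$ times in total — each differentiation brings down another $(-x^2)$ — gives
$$\frac{d^{3}J}{da^{3}} = \int_{-\infty}^{\infty} 7 x^{6} e^{- a x^{2}} \, dx = \frac{105 \sqrt{\pi}}{8 a^{\frac{7}{2}}},$$
and the integrand here is $(-1)^{3}$ times the target integrand, so $I = (-1)^{3}\,\frac{d^{3}J}{da^{3}} = - \frac{105 \sqrt{\pi}}{8 a^{\frac{7}{2}}}$.

Setting $a = 3$:
$$I = - \frac{35 \sqrt{3} \sqrt{\pi}}{216}.$$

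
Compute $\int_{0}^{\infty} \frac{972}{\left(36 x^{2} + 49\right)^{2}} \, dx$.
$\frac{81 \pi}{686}$

Begin with the known result
$$J(a) = \int_{0}^{\infty} \frac{3}{4 \left(a^{2} + x^{2}\right)} \, dx = \frac{3 \pi}{8 a}.$$

Differentiating under the integral sign with respect to $a$,
$$\frac{dJ}{da} = \int_{0}^{\infty} - \frac{3 a}{2 \left(a^{2} + x^{2}\right)^{2}} \, dx = - \frac{3 \pi}{8 a^{2}},$$
so $\int_{0}^{\infty} \frac{3}{4 \left(a^{2} + x^{2}\right)^{2}} \, dx = \frac{3 \pi}{16 a^{3}}$.

Setting $a = \frac{7}{6}$:
$$I = \frac{81 \pi}{686}.$$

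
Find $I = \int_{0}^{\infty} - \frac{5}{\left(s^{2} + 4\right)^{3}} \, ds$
$- \frac{15 \pi}{512}$

Begin with the known result
$$J(a) = \int_{0}^{\infty} - \frac{5}{a^{2} + s^{2}} \, ds = - \frac{5 \pi}{2 a}.$$

Differentiating under the integral sign with respect to $a$,
$$\frac{dJ}{da} = \int_{0}^{\infty} \frac{10 a}{\left(a^{2} + s^{2}\right)^{2}} \, ds = \frac{5 \pi}{2 a^{2}},$$
so $\int_{0}^{\infty} - \frac{5}{\left(a^{2} + s^{2}\right)^{2}} \, ds = - \frac{5 \pi}{4 a^{3}}$.

Repeating — each differentiation of $1/(s^2+a^2)^j$ produces $-2ja/(s^2+a^2)^{j+1}$ — and dividing through by $-2ja$ at each step yields, after $2$ differentiations in total,
$$\int_{0}^{\infty} - \frac{5}{\left(a^{2} + s^{2}\right)^{3}} \, ds = - \frac{15 \pi}{16 a^{5}}.$$

Setting $a = 2$:
$$I = - \frac{15 \pi}{512}.$$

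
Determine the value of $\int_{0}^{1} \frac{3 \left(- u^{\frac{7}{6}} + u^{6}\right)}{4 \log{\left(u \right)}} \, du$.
$\log{\left(\frac{\sqrt[4]{13} \cdot 42^{\frac{3}{4}}}{13} \right)}$

Consider the one-parameter family: let $I(a) = \int_{0}^{1} \frac{3 \left(u^{6} - u^{a}\right)}{4 \log{\left(u \right)}} \, du$.

Since $\dfrac{\partial}{\partial a}\,u^{a} = u^{a} \ln u$, the $\ln u$ in the denominator cancels and
$$\frac{dI}{da} = \int_{0}^{1} - \frac{3}{4} u^{a} \, du = - \frac{3}{4} \left[\frac{u^{a+1}}{a+1}\right]_0^1 = - \frac{3}{4 a + 4}.$$

Integrating with respect to $a$ gives $I(a) = - \frac{3 \log{\left(a + 1 \right)}}{4} + \frac{3 \log{\left(7 \right)}}{4} + C$.

At $a = 6$ the integrand is identically $0$, so $I(6) = 0$. The closed form gives $0$, hence $C = 0$.

Setting $a = \frac{7}{6}$:
$$I = \log{\left(\frac{\sqrt[4]{13} \cdot 42^{\frac{3}{4}}}{13} \right)}.$$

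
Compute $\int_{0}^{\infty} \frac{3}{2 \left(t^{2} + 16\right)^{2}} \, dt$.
$\frac{3 \pi}{512}$

Begin with the known result
$$J(a) = \int_{0}^{\infty} \frac{3}{2 \left(a^{2} + t^{2}\right)} \, dt = \frac{3 \pi}{4 a}.$$

Differentiating under the integral sign with respect to $a$,
$$\frac{dJ}{da} = \int_{0}^{\infty} - \frac{3 a}{\left(a^{2} + t^{2}\right)^{2}} \, dt = - \frac{3 \pi}{4 a^{2}},$$
so $\int_{0}^{\infty} \frac{3}{2 \left(a^{2} + t^{2}\right)^{2}} \, dt = \frac{3 \pi}{8 a^{3}}$.

Setting $a = 4$:
$$I = \frac{3 \pi}{512}.$$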